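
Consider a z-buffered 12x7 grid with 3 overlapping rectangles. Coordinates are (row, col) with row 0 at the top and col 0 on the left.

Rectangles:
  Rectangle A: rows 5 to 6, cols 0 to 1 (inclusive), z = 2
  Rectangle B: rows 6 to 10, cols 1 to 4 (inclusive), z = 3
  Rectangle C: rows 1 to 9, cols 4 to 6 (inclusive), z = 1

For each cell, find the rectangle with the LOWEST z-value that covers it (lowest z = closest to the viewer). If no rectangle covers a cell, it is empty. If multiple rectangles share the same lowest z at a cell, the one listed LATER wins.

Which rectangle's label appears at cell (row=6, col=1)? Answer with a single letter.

Answer: A

Derivation:
Check cell (6,1):
  A: rows 5-6 cols 0-1 z=2 -> covers; best now A (z=2)
  B: rows 6-10 cols 1-4 z=3 -> covers; best now A (z=2)
  C: rows 1-9 cols 4-6 -> outside (col miss)
Winner: A at z=2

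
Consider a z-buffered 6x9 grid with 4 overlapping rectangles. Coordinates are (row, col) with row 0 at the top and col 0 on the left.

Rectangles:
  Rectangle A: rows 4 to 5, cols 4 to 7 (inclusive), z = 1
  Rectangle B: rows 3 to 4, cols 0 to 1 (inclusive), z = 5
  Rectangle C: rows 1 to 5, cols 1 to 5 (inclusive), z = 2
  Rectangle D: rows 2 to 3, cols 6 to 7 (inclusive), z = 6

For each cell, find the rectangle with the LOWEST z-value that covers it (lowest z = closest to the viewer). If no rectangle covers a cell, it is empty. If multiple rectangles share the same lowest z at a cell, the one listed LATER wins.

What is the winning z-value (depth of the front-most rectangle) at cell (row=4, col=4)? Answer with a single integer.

Answer: 1

Derivation:
Check cell (4,4):
  A: rows 4-5 cols 4-7 z=1 -> covers; best now A (z=1)
  B: rows 3-4 cols 0-1 -> outside (col miss)
  C: rows 1-5 cols 1-5 z=2 -> covers; best now A (z=1)
  D: rows 2-3 cols 6-7 -> outside (row miss)
Winner: A at z=1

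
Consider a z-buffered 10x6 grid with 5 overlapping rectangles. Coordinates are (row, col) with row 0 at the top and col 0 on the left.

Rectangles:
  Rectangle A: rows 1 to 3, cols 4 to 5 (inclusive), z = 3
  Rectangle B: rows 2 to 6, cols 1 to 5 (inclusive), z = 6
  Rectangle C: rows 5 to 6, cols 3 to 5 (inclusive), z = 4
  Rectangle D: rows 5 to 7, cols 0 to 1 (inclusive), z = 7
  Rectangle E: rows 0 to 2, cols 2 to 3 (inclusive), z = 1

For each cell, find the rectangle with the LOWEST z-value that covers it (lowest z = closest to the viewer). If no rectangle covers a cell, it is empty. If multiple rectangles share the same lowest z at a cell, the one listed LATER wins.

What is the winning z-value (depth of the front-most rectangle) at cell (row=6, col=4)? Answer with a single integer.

Check cell (6,4):
  A: rows 1-3 cols 4-5 -> outside (row miss)
  B: rows 2-6 cols 1-5 z=6 -> covers; best now B (z=6)
  C: rows 5-6 cols 3-5 z=4 -> covers; best now C (z=4)
  D: rows 5-7 cols 0-1 -> outside (col miss)
  E: rows 0-2 cols 2-3 -> outside (row miss)
Winner: C at z=4

Answer: 4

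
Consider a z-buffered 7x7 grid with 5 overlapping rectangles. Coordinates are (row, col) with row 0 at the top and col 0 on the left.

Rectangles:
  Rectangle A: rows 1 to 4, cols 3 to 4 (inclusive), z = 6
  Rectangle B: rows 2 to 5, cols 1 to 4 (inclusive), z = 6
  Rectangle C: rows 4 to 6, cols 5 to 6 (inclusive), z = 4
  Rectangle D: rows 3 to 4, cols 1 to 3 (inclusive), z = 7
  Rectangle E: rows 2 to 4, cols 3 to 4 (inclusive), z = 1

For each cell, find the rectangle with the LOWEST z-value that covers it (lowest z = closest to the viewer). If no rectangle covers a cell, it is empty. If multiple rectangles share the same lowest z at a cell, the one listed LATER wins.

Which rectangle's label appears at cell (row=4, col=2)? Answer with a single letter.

Answer: B

Derivation:
Check cell (4,2):
  A: rows 1-4 cols 3-4 -> outside (col miss)
  B: rows 2-5 cols 1-4 z=6 -> covers; best now B (z=6)
  C: rows 4-6 cols 5-6 -> outside (col miss)
  D: rows 3-4 cols 1-3 z=7 -> covers; best now B (z=6)
  E: rows 2-4 cols 3-4 -> outside (col miss)
Winner: B at z=6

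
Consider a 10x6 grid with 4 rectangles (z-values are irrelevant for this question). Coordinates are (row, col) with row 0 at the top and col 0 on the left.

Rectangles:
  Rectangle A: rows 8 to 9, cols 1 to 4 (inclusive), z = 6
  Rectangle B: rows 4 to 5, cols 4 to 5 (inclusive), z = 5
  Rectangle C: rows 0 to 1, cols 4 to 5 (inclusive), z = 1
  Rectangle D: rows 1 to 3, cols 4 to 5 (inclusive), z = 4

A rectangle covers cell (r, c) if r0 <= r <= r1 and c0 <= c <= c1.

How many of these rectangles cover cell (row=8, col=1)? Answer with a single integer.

Check cell (8,1):
  A: rows 8-9 cols 1-4 -> covers
  B: rows 4-5 cols 4-5 -> outside (row miss)
  C: rows 0-1 cols 4-5 -> outside (row miss)
  D: rows 1-3 cols 4-5 -> outside (row miss)
Count covering = 1

Answer: 1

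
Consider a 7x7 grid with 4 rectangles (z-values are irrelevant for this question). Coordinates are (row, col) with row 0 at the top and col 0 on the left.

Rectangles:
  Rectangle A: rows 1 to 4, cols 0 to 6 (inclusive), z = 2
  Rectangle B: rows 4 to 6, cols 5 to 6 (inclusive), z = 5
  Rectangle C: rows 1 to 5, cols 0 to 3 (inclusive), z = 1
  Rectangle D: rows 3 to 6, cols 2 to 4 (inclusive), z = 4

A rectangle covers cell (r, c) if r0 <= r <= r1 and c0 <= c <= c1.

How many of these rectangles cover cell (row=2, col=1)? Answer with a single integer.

Check cell (2,1):
  A: rows 1-4 cols 0-6 -> covers
  B: rows 4-6 cols 5-6 -> outside (row miss)
  C: rows 1-5 cols 0-3 -> covers
  D: rows 3-6 cols 2-4 -> outside (row miss)
Count covering = 2

Answer: 2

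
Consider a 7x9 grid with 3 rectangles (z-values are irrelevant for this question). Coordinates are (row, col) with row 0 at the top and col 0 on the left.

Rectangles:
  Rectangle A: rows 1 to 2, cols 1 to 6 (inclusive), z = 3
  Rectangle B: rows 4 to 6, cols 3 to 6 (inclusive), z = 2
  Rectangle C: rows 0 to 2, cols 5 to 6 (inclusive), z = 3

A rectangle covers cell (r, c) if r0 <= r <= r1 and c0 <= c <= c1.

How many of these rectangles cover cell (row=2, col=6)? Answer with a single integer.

Check cell (2,6):
  A: rows 1-2 cols 1-6 -> covers
  B: rows 4-6 cols 3-6 -> outside (row miss)
  C: rows 0-2 cols 5-6 -> covers
Count covering = 2

Answer: 2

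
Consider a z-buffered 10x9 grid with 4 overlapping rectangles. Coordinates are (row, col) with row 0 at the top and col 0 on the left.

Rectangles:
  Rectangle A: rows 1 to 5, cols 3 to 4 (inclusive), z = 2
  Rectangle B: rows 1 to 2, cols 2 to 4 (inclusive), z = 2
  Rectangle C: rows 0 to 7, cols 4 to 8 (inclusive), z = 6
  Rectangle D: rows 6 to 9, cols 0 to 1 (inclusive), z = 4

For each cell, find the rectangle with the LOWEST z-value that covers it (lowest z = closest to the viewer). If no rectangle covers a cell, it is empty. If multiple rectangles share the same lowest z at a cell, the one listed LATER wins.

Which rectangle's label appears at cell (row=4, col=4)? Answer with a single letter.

Check cell (4,4):
  A: rows 1-5 cols 3-4 z=2 -> covers; best now A (z=2)
  B: rows 1-2 cols 2-4 -> outside (row miss)
  C: rows 0-7 cols 4-8 z=6 -> covers; best now A (z=2)
  D: rows 6-9 cols 0-1 -> outside (row miss)
Winner: A at z=2

Answer: A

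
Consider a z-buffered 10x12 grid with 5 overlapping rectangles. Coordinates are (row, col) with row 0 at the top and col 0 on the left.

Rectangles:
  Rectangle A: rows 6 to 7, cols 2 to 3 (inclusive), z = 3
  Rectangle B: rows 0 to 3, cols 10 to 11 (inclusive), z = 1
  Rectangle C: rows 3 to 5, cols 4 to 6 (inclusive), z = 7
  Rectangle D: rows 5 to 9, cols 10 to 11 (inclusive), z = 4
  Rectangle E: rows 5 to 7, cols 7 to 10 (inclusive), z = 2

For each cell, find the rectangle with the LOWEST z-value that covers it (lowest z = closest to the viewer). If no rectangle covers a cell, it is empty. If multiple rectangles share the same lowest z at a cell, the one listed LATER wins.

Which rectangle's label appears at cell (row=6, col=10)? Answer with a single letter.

Check cell (6,10):
  A: rows 6-7 cols 2-3 -> outside (col miss)
  B: rows 0-3 cols 10-11 -> outside (row miss)
  C: rows 3-5 cols 4-6 -> outside (row miss)
  D: rows 5-9 cols 10-11 z=4 -> covers; best now D (z=4)
  E: rows 5-7 cols 7-10 z=2 -> covers; best now E (z=2)
Winner: E at z=2

Answer: E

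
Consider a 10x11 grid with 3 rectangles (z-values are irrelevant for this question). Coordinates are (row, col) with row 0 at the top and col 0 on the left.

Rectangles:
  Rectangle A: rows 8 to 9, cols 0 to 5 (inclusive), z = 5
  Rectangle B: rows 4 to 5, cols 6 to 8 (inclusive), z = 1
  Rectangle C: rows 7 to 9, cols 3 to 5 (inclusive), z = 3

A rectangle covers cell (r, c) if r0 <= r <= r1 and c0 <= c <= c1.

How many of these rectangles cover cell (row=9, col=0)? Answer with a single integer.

Answer: 1

Derivation:
Check cell (9,0):
  A: rows 8-9 cols 0-5 -> covers
  B: rows 4-5 cols 6-8 -> outside (row miss)
  C: rows 7-9 cols 3-5 -> outside (col miss)
Count covering = 1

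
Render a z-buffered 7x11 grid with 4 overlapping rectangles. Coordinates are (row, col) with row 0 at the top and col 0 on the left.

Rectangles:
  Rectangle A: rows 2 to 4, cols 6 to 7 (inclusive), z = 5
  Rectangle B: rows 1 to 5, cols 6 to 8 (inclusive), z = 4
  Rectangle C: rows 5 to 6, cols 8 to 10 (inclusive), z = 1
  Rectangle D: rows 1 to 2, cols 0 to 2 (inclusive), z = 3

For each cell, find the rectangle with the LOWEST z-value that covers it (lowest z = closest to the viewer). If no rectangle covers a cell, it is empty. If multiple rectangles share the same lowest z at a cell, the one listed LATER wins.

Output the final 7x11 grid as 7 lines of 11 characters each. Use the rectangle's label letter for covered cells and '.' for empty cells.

...........
DDD...BBB..
DDD...BBB..
......BBB..
......BBB..
......BBCCC
........CCC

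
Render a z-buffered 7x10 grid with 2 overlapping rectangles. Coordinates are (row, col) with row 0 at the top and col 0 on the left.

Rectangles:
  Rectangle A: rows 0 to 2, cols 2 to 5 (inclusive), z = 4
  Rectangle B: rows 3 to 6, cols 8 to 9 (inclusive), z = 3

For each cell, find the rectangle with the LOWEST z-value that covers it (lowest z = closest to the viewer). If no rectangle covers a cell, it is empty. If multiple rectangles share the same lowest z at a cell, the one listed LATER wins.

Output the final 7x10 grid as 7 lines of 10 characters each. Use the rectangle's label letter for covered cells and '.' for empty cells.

..AAAA....
..AAAA....
..AAAA....
........BB
........BB
........BB
........BB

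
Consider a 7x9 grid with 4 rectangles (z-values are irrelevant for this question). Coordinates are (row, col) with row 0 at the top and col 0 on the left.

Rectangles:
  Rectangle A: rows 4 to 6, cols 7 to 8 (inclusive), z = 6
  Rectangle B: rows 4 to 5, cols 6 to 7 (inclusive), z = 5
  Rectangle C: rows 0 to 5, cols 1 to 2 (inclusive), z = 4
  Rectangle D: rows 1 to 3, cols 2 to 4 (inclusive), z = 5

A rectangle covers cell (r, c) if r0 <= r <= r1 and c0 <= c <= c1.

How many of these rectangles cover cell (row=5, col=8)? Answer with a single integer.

Answer: 1

Derivation:
Check cell (5,8):
  A: rows 4-6 cols 7-8 -> covers
  B: rows 4-5 cols 6-7 -> outside (col miss)
  C: rows 0-5 cols 1-2 -> outside (col miss)
  D: rows 1-3 cols 2-4 -> outside (row miss)
Count covering = 1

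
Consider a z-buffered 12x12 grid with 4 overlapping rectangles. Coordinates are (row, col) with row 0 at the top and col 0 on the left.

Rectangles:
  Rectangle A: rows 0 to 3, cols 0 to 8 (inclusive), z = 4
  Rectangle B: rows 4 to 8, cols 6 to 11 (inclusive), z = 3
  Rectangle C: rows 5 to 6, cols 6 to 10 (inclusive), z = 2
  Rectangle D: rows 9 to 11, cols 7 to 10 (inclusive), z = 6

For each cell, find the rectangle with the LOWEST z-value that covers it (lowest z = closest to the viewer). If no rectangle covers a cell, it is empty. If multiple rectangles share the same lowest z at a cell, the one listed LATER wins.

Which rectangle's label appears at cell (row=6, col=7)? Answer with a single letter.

Answer: C

Derivation:
Check cell (6,7):
  A: rows 0-3 cols 0-8 -> outside (row miss)
  B: rows 4-8 cols 6-11 z=3 -> covers; best now B (z=3)
  C: rows 5-6 cols 6-10 z=2 -> covers; best now C (z=2)
  D: rows 9-11 cols 7-10 -> outside (row miss)
Winner: C at z=2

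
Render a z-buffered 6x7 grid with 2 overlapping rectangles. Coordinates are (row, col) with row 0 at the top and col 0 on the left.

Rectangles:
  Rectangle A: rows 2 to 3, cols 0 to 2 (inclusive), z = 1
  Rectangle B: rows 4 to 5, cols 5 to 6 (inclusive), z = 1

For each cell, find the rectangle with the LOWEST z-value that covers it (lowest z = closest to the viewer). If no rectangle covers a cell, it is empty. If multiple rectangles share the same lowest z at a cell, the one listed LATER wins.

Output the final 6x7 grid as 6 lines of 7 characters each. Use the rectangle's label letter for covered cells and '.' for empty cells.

.......
.......
AAA....
AAA....
.....BB
.....BB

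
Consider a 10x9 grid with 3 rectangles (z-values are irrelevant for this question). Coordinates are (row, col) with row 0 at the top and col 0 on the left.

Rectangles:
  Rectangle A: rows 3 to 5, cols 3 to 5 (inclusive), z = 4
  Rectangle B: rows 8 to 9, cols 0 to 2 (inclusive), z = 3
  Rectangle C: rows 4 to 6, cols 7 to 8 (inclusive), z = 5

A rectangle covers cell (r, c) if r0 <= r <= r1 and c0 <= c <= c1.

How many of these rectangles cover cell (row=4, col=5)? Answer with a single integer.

Answer: 1

Derivation:
Check cell (4,5):
  A: rows 3-5 cols 3-5 -> covers
  B: rows 8-9 cols 0-2 -> outside (row miss)
  C: rows 4-6 cols 7-8 -> outside (col miss)
Count covering = 1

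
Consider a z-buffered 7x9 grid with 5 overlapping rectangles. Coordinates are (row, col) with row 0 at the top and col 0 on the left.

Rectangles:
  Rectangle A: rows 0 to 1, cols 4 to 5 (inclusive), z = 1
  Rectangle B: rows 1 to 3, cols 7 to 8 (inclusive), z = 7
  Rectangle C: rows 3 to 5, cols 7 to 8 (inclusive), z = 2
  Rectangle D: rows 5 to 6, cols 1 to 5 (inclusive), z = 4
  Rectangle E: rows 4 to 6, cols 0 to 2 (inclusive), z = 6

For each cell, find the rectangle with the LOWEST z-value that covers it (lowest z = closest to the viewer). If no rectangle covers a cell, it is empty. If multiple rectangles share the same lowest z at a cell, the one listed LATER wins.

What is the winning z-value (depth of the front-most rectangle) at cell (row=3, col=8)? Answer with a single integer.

Answer: 2

Derivation:
Check cell (3,8):
  A: rows 0-1 cols 4-5 -> outside (row miss)
  B: rows 1-3 cols 7-8 z=7 -> covers; best now B (z=7)
  C: rows 3-5 cols 7-8 z=2 -> covers; best now C (z=2)
  D: rows 5-6 cols 1-5 -> outside (row miss)
  E: rows 4-6 cols 0-2 -> outside (row miss)
Winner: C at z=2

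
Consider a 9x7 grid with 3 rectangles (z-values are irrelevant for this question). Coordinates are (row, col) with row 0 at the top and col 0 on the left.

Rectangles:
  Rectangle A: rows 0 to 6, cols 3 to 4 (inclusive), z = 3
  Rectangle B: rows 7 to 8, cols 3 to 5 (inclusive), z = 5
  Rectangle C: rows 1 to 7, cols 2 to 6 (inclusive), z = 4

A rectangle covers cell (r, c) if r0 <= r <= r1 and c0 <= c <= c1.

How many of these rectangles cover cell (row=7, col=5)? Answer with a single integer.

Check cell (7,5):
  A: rows 0-6 cols 3-4 -> outside (row miss)
  B: rows 7-8 cols 3-5 -> covers
  C: rows 1-7 cols 2-6 -> covers
Count covering = 2

Answer: 2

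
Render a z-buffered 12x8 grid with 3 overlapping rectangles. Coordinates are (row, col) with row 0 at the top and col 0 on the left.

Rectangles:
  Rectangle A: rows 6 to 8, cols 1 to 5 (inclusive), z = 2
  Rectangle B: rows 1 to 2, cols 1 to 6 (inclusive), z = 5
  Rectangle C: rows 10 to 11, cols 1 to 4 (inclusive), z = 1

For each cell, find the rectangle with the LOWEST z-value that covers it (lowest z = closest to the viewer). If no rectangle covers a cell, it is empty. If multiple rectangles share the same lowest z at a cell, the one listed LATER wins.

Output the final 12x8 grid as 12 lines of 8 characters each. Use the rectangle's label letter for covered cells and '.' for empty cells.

........
.BBBBBB.
.BBBBBB.
........
........
........
.AAAAA..
.AAAAA..
.AAAAA..
........
.CCCC...
.CCCC...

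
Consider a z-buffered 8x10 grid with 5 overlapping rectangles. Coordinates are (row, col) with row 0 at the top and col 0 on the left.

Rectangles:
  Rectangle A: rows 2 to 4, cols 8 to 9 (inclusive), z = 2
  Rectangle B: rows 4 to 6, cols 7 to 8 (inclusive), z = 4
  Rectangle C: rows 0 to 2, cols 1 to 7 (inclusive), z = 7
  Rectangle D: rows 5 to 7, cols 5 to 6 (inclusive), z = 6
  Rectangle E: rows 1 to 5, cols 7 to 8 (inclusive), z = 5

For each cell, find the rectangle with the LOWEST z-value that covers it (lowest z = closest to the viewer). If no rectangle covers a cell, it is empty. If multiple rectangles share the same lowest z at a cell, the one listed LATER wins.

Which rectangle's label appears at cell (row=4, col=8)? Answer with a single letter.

Answer: A

Derivation:
Check cell (4,8):
  A: rows 2-4 cols 8-9 z=2 -> covers; best now A (z=2)
  B: rows 4-6 cols 7-8 z=4 -> covers; best now A (z=2)
  C: rows 0-2 cols 1-7 -> outside (row miss)
  D: rows 5-7 cols 5-6 -> outside (row miss)
  E: rows 1-5 cols 7-8 z=5 -> covers; best now A (z=2)
Winner: A at z=2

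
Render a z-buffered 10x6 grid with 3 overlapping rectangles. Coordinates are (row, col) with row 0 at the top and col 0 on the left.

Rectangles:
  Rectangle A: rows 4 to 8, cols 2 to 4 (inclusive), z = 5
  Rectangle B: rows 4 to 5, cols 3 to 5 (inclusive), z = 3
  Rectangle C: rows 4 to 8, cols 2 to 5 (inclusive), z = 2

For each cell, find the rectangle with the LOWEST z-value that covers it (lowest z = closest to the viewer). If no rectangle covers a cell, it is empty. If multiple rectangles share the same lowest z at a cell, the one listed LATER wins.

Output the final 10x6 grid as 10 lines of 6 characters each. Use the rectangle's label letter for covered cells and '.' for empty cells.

......
......
......
......
..CCCC
..CCCC
..CCCC
..CCCC
..CCCC
......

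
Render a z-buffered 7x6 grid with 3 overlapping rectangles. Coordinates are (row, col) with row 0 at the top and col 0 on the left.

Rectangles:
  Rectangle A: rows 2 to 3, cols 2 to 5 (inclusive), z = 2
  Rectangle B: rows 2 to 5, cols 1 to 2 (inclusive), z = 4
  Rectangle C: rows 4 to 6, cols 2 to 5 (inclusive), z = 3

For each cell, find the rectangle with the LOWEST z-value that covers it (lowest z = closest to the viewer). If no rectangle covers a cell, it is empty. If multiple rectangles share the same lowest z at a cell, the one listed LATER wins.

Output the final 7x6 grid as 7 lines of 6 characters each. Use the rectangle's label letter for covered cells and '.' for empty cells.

......
......
.BAAAA
.BAAAA
.BCCCC
.BCCCC
..CCCC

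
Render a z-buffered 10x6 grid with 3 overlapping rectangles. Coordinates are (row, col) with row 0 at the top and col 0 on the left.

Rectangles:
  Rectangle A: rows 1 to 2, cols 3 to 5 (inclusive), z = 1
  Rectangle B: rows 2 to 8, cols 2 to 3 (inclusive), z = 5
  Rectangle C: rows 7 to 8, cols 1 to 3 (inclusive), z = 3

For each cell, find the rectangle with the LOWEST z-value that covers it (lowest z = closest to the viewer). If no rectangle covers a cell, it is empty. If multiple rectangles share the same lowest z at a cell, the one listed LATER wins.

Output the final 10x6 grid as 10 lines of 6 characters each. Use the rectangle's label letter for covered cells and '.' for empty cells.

......
...AAA
..BAAA
..BB..
..BB..
..BB..
..BB..
.CCC..
.CCC..
......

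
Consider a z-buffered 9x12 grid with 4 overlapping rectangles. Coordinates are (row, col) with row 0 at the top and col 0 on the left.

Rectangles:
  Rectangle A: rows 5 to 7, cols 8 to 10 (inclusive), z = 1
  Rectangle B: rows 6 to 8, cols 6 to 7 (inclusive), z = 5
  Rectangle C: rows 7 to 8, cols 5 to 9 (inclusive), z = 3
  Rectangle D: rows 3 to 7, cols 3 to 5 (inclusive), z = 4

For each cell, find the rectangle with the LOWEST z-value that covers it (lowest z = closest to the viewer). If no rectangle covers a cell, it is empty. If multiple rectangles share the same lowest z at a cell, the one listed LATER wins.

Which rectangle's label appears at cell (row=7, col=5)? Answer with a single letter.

Answer: C

Derivation:
Check cell (7,5):
  A: rows 5-7 cols 8-10 -> outside (col miss)
  B: rows 6-8 cols 6-7 -> outside (col miss)
  C: rows 7-8 cols 5-9 z=3 -> covers; best now C (z=3)
  D: rows 3-7 cols 3-5 z=4 -> covers; best now C (z=3)
Winner: C at z=3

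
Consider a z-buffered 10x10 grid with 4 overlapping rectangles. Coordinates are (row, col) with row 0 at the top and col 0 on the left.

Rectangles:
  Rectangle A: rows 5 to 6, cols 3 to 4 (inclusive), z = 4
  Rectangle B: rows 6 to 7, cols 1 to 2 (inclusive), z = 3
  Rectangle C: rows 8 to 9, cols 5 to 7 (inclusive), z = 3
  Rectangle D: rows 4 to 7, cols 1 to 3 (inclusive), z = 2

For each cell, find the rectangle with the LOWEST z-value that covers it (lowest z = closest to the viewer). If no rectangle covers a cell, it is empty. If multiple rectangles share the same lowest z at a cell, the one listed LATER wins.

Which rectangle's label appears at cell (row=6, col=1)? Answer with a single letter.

Check cell (6,1):
  A: rows 5-6 cols 3-4 -> outside (col miss)
  B: rows 6-7 cols 1-2 z=3 -> covers; best now B (z=3)
  C: rows 8-9 cols 5-7 -> outside (row miss)
  D: rows 4-7 cols 1-3 z=2 -> covers; best now D (z=2)
Winner: D at z=2

Answer: D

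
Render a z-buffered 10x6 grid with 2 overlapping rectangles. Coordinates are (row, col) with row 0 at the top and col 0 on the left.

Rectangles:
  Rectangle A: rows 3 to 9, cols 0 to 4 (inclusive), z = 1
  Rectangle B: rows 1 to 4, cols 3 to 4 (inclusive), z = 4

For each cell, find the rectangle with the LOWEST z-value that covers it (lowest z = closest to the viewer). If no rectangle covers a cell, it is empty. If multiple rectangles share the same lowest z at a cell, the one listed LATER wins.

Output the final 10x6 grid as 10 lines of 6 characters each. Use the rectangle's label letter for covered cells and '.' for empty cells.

......
...BB.
...BB.
AAAAA.
AAAAA.
AAAAA.
AAAAA.
AAAAA.
AAAAA.
AAAAA.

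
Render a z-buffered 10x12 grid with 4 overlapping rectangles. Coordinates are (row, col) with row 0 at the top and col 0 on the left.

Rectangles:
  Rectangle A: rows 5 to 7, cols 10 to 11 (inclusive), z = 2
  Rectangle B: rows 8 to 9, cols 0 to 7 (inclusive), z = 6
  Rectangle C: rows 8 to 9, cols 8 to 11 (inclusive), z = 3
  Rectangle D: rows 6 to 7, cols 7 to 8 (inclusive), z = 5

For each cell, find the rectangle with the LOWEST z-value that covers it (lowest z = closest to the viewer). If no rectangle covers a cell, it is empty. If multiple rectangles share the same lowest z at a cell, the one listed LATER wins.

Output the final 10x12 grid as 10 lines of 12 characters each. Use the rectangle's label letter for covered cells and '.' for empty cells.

............
............
............
............
............
..........AA
.......DD.AA
.......DD.AA
BBBBBBBBCCCC
BBBBBBBBCCCC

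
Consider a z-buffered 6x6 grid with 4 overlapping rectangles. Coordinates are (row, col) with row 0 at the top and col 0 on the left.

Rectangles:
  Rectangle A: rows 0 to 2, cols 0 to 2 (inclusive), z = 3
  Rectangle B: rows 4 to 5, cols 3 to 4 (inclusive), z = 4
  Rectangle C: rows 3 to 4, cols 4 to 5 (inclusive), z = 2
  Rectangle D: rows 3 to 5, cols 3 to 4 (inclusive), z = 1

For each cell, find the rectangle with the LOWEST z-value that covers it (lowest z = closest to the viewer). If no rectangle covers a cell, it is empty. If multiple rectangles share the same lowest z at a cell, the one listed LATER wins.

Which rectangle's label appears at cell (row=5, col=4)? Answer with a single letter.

Check cell (5,4):
  A: rows 0-2 cols 0-2 -> outside (row miss)
  B: rows 4-5 cols 3-4 z=4 -> covers; best now B (z=4)
  C: rows 3-4 cols 4-5 -> outside (row miss)
  D: rows 3-5 cols 3-4 z=1 -> covers; best now D (z=1)
Winner: D at z=1

Answer: D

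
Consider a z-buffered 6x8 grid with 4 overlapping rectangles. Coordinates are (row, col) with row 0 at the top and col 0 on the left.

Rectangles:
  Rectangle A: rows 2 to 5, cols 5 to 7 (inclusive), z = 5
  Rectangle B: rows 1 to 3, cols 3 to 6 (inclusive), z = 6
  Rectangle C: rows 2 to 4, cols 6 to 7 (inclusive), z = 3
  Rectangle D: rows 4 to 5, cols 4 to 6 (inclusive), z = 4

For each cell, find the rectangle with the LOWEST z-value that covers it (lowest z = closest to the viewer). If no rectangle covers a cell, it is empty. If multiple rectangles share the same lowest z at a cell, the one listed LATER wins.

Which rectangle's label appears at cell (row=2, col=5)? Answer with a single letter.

Check cell (2,5):
  A: rows 2-5 cols 5-7 z=5 -> covers; best now A (z=5)
  B: rows 1-3 cols 3-6 z=6 -> covers; best now A (z=5)
  C: rows 2-4 cols 6-7 -> outside (col miss)
  D: rows 4-5 cols 4-6 -> outside (row miss)
Winner: A at z=5

Answer: A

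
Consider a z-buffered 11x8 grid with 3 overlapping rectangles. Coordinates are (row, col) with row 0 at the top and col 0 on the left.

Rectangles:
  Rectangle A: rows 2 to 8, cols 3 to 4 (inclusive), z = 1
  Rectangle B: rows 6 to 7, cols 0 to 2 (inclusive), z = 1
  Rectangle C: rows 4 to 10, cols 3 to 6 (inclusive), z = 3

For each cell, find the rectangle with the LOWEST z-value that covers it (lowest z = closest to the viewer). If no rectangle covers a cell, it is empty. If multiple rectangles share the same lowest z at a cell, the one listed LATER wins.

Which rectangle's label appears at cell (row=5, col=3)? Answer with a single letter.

Answer: A

Derivation:
Check cell (5,3):
  A: rows 2-8 cols 3-4 z=1 -> covers; best now A (z=1)
  B: rows 6-7 cols 0-2 -> outside (row miss)
  C: rows 4-10 cols 3-6 z=3 -> covers; best now A (z=1)
Winner: A at z=1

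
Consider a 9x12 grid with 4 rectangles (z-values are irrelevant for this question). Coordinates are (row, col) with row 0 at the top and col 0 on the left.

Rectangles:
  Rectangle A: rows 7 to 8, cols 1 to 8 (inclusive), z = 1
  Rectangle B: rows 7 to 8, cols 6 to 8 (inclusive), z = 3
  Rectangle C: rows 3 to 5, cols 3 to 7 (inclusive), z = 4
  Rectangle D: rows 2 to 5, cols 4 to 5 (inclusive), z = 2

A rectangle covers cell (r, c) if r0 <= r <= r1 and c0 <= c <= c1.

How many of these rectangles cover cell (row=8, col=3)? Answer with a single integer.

Answer: 1

Derivation:
Check cell (8,3):
  A: rows 7-8 cols 1-8 -> covers
  B: rows 7-8 cols 6-8 -> outside (col miss)
  C: rows 3-5 cols 3-7 -> outside (row miss)
  D: rows 2-5 cols 4-5 -> outside (row miss)
Count covering = 1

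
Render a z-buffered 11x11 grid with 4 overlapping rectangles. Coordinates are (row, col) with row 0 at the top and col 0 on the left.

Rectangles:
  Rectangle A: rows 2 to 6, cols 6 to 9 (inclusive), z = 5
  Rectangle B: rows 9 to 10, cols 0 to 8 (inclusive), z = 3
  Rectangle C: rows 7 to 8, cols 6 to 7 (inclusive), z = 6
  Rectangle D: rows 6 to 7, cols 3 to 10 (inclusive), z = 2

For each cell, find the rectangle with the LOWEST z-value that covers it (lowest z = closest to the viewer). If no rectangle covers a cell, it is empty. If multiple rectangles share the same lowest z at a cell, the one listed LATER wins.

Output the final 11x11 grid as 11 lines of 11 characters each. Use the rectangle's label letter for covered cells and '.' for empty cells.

...........
...........
......AAAA.
......AAAA.
......AAAA.
......AAAA.
...DDDDDDDD
...DDDDDDDD
......CC...
BBBBBBBBB..
BBBBBBBBB..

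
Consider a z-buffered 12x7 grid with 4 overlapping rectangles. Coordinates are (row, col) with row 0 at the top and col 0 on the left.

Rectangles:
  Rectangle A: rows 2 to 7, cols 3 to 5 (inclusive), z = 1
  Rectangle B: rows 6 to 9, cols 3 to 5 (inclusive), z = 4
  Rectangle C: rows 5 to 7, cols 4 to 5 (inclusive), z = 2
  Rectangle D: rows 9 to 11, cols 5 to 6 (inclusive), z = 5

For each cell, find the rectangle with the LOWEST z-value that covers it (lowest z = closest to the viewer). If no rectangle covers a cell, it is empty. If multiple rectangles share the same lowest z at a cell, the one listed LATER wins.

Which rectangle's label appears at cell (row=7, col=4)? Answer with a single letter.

Answer: A

Derivation:
Check cell (7,4):
  A: rows 2-7 cols 3-5 z=1 -> covers; best now A (z=1)
  B: rows 6-9 cols 3-5 z=4 -> covers; best now A (z=1)
  C: rows 5-7 cols 4-5 z=2 -> covers; best now A (z=1)
  D: rows 9-11 cols 5-6 -> outside (row miss)
Winner: A at z=1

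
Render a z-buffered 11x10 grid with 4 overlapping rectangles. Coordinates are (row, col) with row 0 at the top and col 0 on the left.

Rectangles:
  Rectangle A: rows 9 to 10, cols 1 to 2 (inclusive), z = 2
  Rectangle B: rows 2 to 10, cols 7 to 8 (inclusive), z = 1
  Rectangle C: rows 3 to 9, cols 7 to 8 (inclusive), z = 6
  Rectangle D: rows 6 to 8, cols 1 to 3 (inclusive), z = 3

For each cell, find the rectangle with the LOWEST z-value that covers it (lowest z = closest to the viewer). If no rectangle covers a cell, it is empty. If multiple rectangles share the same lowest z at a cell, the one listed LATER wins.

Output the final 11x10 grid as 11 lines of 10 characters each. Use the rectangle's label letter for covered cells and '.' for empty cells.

..........
..........
.......BB.
.......BB.
.......BB.
.......BB.
.DDD...BB.
.DDD...BB.
.DDD...BB.
.AA....BB.
.AA....BB.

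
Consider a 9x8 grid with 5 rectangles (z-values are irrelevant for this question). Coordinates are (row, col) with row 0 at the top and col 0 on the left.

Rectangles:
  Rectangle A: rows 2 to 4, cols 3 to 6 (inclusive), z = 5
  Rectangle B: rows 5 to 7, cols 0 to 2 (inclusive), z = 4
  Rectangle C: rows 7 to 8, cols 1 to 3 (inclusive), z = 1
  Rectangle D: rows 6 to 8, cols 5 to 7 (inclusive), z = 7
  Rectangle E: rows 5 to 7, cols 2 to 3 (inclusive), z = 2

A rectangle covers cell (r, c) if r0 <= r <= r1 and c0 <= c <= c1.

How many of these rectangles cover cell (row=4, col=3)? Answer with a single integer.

Answer: 1

Derivation:
Check cell (4,3):
  A: rows 2-4 cols 3-6 -> covers
  B: rows 5-7 cols 0-2 -> outside (row miss)
  C: rows 7-8 cols 1-3 -> outside (row miss)
  D: rows 6-8 cols 5-7 -> outside (row miss)
  E: rows 5-7 cols 2-3 -> outside (row miss)
Count covering = 1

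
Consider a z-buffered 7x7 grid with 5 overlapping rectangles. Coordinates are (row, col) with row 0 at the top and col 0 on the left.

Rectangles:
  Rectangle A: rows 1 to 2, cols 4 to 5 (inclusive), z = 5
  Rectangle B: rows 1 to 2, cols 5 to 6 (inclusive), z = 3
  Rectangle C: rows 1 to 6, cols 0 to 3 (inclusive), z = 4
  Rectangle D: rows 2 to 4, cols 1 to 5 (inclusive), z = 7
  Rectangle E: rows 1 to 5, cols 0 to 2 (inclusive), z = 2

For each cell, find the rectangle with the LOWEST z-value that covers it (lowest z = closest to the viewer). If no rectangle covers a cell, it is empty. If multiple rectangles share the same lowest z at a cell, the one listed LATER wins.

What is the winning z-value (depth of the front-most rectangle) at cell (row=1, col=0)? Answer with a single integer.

Answer: 2

Derivation:
Check cell (1,0):
  A: rows 1-2 cols 4-5 -> outside (col miss)
  B: rows 1-2 cols 5-6 -> outside (col miss)
  C: rows 1-6 cols 0-3 z=4 -> covers; best now C (z=4)
  D: rows 2-4 cols 1-5 -> outside (row miss)
  E: rows 1-5 cols 0-2 z=2 -> covers; best now E (z=2)
Winner: E at z=2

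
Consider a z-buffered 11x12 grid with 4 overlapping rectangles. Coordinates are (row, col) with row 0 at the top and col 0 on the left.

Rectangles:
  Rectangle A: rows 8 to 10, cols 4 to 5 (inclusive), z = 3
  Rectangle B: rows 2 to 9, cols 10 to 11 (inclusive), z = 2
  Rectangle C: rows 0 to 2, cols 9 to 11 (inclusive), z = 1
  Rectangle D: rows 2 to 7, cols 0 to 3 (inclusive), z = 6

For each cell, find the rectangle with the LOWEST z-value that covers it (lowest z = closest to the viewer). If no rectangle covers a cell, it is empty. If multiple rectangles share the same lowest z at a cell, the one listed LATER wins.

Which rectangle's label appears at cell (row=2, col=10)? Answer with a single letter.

Answer: C

Derivation:
Check cell (2,10):
  A: rows 8-10 cols 4-5 -> outside (row miss)
  B: rows 2-9 cols 10-11 z=2 -> covers; best now B (z=2)
  C: rows 0-2 cols 9-11 z=1 -> covers; best now C (z=1)
  D: rows 2-7 cols 0-3 -> outside (col miss)
Winner: C at z=1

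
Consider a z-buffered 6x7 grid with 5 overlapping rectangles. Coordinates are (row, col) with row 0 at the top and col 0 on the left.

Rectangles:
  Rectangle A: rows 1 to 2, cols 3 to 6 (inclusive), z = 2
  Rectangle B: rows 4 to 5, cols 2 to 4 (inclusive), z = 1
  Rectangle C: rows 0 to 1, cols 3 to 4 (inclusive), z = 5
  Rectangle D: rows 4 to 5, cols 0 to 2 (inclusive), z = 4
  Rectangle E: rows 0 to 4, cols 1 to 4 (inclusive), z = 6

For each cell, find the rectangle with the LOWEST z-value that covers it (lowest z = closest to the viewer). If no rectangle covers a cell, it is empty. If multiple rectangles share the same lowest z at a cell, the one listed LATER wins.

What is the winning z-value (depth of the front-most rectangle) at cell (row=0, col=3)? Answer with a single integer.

Check cell (0,3):
  A: rows 1-2 cols 3-6 -> outside (row miss)
  B: rows 4-5 cols 2-4 -> outside (row miss)
  C: rows 0-1 cols 3-4 z=5 -> covers; best now C (z=5)
  D: rows 4-5 cols 0-2 -> outside (row miss)
  E: rows 0-4 cols 1-4 z=6 -> covers; best now C (z=5)
Winner: C at z=5

Answer: 5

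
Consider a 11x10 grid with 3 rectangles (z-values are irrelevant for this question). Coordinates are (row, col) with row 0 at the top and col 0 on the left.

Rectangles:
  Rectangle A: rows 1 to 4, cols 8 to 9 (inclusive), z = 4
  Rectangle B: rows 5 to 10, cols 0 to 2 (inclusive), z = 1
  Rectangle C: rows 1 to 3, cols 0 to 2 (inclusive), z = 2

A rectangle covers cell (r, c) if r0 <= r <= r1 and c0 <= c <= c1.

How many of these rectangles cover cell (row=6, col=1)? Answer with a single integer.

Answer: 1

Derivation:
Check cell (6,1):
  A: rows 1-4 cols 8-9 -> outside (row miss)
  B: rows 5-10 cols 0-2 -> covers
  C: rows 1-3 cols 0-2 -> outside (row miss)
Count covering = 1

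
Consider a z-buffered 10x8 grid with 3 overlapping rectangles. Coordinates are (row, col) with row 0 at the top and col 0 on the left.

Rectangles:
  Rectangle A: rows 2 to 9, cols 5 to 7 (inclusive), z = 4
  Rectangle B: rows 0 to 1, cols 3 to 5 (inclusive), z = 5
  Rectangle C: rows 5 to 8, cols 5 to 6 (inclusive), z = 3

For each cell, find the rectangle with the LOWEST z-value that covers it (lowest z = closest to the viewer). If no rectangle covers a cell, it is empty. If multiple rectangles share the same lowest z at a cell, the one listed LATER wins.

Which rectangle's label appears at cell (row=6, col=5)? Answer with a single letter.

Answer: C

Derivation:
Check cell (6,5):
  A: rows 2-9 cols 5-7 z=4 -> covers; best now A (z=4)
  B: rows 0-1 cols 3-5 -> outside (row miss)
  C: rows 5-8 cols 5-6 z=3 -> covers; best now C (z=3)
Winner: C at z=3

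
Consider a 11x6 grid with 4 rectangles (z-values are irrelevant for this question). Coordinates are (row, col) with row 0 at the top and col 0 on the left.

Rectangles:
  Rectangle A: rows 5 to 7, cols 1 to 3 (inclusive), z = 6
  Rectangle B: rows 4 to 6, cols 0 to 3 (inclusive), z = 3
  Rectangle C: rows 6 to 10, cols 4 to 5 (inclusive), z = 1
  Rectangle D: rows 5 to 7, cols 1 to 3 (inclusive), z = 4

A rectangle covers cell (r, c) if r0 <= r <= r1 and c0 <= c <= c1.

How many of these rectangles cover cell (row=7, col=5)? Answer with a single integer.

Answer: 1

Derivation:
Check cell (7,5):
  A: rows 5-7 cols 1-3 -> outside (col miss)
  B: rows 4-6 cols 0-3 -> outside (row miss)
  C: rows 6-10 cols 4-5 -> covers
  D: rows 5-7 cols 1-3 -> outside (col miss)
Count covering = 1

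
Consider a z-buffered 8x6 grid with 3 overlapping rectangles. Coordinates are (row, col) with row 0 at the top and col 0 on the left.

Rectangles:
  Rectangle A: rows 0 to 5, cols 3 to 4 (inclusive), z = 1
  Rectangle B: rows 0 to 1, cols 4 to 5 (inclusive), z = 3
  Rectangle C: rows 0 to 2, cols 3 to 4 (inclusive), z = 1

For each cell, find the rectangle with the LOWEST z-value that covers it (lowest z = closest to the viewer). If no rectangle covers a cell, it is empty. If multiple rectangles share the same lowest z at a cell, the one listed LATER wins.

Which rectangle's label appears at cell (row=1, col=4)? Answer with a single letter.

Answer: C

Derivation:
Check cell (1,4):
  A: rows 0-5 cols 3-4 z=1 -> covers; best now A (z=1)
  B: rows 0-1 cols 4-5 z=3 -> covers; best now A (z=1)
  C: rows 0-2 cols 3-4 z=1 -> covers; best now C (z=1)
Winner: C at z=1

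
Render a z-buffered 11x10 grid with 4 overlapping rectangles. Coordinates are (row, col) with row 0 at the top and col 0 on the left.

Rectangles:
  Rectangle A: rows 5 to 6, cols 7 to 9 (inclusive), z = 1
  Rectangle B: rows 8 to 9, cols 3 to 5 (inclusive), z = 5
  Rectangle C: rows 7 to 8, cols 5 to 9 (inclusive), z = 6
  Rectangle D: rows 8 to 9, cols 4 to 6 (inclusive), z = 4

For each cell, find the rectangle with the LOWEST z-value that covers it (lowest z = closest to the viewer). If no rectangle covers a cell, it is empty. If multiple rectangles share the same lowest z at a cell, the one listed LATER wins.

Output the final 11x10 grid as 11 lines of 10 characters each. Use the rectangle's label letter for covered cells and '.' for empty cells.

..........
..........
..........
..........
..........
.......AAA
.......AAA
.....CCCCC
...BDDDCCC
...BDDD...
..........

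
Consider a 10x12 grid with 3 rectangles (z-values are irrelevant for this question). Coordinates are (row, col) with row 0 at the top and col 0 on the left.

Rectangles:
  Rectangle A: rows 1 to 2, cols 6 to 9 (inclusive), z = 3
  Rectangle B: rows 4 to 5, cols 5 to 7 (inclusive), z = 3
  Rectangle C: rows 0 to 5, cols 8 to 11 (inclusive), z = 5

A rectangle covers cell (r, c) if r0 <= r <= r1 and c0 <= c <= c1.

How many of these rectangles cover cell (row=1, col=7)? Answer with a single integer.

Check cell (1,7):
  A: rows 1-2 cols 6-9 -> covers
  B: rows 4-5 cols 5-7 -> outside (row miss)
  C: rows 0-5 cols 8-11 -> outside (col miss)
Count covering = 1

Answer: 1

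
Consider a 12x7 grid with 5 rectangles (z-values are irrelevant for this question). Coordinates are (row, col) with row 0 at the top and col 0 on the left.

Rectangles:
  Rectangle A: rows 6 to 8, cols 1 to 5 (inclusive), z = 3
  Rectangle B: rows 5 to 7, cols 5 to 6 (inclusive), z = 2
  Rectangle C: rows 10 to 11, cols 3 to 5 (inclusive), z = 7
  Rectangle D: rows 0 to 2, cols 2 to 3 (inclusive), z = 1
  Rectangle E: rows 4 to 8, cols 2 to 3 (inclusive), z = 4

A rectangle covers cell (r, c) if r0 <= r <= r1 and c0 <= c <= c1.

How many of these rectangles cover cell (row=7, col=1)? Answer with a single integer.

Answer: 1

Derivation:
Check cell (7,1):
  A: rows 6-8 cols 1-5 -> covers
  B: rows 5-7 cols 5-6 -> outside (col miss)
  C: rows 10-11 cols 3-5 -> outside (row miss)
  D: rows 0-2 cols 2-3 -> outside (row miss)
  E: rows 4-8 cols 2-3 -> outside (col miss)
Count covering = 1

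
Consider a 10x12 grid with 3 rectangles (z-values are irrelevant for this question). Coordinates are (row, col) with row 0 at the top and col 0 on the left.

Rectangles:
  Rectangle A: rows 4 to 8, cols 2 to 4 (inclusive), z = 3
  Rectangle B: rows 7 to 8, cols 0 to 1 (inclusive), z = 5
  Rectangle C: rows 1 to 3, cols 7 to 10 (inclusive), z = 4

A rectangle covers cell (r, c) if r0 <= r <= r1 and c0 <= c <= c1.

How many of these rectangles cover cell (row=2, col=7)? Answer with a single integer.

Answer: 1

Derivation:
Check cell (2,7):
  A: rows 4-8 cols 2-4 -> outside (row miss)
  B: rows 7-8 cols 0-1 -> outside (row miss)
  C: rows 1-3 cols 7-10 -> covers
Count covering = 1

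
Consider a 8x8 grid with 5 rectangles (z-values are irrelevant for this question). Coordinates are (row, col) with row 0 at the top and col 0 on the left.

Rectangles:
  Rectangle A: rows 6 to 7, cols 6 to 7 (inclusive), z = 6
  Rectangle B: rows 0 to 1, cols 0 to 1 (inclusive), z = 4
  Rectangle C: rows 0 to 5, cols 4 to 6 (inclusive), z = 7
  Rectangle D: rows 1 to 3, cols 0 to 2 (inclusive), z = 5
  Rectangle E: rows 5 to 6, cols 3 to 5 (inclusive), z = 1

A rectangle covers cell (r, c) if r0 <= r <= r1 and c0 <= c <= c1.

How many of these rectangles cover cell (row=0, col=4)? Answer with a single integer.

Check cell (0,4):
  A: rows 6-7 cols 6-7 -> outside (row miss)
  B: rows 0-1 cols 0-1 -> outside (col miss)
  C: rows 0-5 cols 4-6 -> covers
  D: rows 1-3 cols 0-2 -> outside (row miss)
  E: rows 5-6 cols 3-5 -> outside (row miss)
Count covering = 1

Answer: 1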